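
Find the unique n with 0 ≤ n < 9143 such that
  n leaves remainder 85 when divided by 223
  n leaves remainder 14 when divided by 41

2761

Combine the congruences pairwise.
From n ≡ 85 (mod 223) write n = 85 + 223t. Substituting into n ≡ 14 (mod 41) gives 223t ≡ 11 (mod 41), and since 18⁻¹ ≡ 16 (mod 41), t ≡ 12. Hence n ≡ 85 + 223·12 = 2761 (mod 9143).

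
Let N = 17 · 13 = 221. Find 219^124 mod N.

16

Mod 17: 219 ≡ 15; by Fermat, exponent reduces to 124 mod 16 = 12; 15^12 ≡ 16 (mod 17).
Mod 13: 219 ≡ 11; by Fermat, exponent reduces to 124 mod 12 = 4; 11^4 ≡ 3 (mod 13).
Combine by CRT: x ≡ 16 (mod 17), x ≡ 3 (mod 13) ⇒ x ≡ 16 (mod 221).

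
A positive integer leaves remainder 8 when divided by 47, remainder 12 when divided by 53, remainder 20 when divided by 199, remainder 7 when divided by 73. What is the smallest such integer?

10487917

The moduli are pairwise coprime; N = 47·53·199·73 = 36186757.
N/47 = 769931; 769931 ≡ 24 (mod 47); 24·2 ≡ 1, so inverse 2.
N/53 = 682769; 682769 ≡ 23 (mod 53); 23·30 ≡ 1, so inverse 30.
N/199 = 181843; 181843 ≡ 156 (mod 199); 156·37 ≡ 1, so inverse 37.
N/73 = 495709; 495709 ≡ 39 (mod 73); 39·15 ≡ 1, so inverse 15.
t ≡ 8·769931·2 + 12·682769·30 + 20·181843·37 + 7·495709·15 = 444729001.
444729001 mod 36186757 = 10487917.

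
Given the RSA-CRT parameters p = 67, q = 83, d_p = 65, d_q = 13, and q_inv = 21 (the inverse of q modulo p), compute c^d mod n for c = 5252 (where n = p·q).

m₁ = c^(d_p) mod p: c ≡ 26 (mod 67), and 26^65 mod 67 = 49.
m₂ = c^(d_q) mod q: c ≡ 23 (mod 83), and 23^13 mod 83 = 81.
h = q_inv·(m₁ − m₂) mod p = 21·(49 − 81) mod 67 = 65.
m = m₂ + h·q = 81 + 65·83 = 5476.

5476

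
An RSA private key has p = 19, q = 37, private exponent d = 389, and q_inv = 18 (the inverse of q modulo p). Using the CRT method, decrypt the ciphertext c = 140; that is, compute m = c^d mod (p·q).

125

d_p = d mod (p−1) = 389 mod 18 = 11; d_q = d mod (q−1) = 29.
m₁ = c^(d_p) mod p: c ≡ 7 (mod 19), and 7^11 mod 19 = 11.
m₂ = c^(d_q) mod q: c ≡ 29 (mod 37), and 29^29 mod 37 = 14.
h = q_inv·(m₁ − m₂) mod p = 18·(11 − 14) mod 19 = 3.
m = m₂ + h·q = 14 + 3·37 = 125.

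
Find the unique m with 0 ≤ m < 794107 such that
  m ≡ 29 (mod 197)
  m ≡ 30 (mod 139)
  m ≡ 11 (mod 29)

440521

The moduli are pairwise coprime; N = 197·139·29 = 794107.
N/197 = 4031; 4031 ≡ 91 (mod 197); 91·13 ≡ 1, so inverse 13.
N/139 = 5713; 5713 ≡ 14 (mod 139); 14·10 ≡ 1, so inverse 10.
N/29 = 27383; 27383 ≡ 7 (mod 29); 7·25 ≡ 1, so inverse 25.
m ≡ 29·4031·13 + 30·5713·10 + 11·27383·25 = 10763912.
10763912 mod 794107 = 440521.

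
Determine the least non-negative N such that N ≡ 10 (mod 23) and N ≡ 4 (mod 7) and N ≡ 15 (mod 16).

Combine the congruences pairwise.
From N ≡ 10 (mod 23) write N = 10 + 23t. Substituting into N ≡ 4 (mod 7) gives 23t ≡ 1 (mod 7), and since 2⁻¹ ≡ 4 (mod 7), t ≡ 4. Hence N ≡ 10 + 23·4 = 102 (mod 161).
From N ≡ 102 (mod 161) write N = 102 + 161t. Substituting into N ≡ 15 (mod 16) gives 161t ≡ 9 (mod 16), and since 1⁻¹ ≡ 1 (mod 16), t ≡ 9. Hence N ≡ 102 + 161·9 = 1551 (mod 2576).

1551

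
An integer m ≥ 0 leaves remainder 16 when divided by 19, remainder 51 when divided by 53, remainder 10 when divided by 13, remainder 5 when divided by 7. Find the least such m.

From m ≡ 16 (mod 19) write m = 16 + 19t. Substituting into m ≡ 51 (mod 53) gives 19t ≡ 35 (mod 53), and since 19⁻¹ ≡ 14 (mod 53), t ≡ 13. Hence m ≡ 16 + 19·13 = 263 (mod 1007).
From m ≡ 263 (mod 1007) write m = 263 + 1007t. Substituting into m ≡ 10 (mod 13) gives 1007t ≡ 7 (mod 13), and since 6⁻¹ ≡ 11 (mod 13), t ≡ 12. Hence m ≡ 263 + 1007·12 = 12347 (mod 13091).
From m ≡ 12347 (mod 13091) write m = 12347 + 13091t. Substituting into m ≡ 5 (mod 7) gives 13091t ≡ 6 (mod 7), and since 1⁻¹ ≡ 1 (mod 7), t ≡ 6. Hence m ≡ 12347 + 13091·6 = 90893 (mod 91637).

90893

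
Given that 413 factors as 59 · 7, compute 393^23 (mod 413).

Mod 59: 393 ≡ 39; 39^23 ≡ 38 (mod 59).
Mod 7: 393 ≡ 1; by Fermat, exponent reduces to 23 mod 6 = 5; 1^5 ≡ 1 (mod 7).
Combine by CRT: x ≡ 38 (mod 59), x ≡ 1 (mod 7) ⇒ x ≡ 274 (mod 413).

274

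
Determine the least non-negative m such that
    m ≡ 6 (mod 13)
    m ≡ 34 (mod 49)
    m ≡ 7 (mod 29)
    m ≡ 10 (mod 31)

The moduli are pairwise coprime; N = 13·49·29·31 = 572663.
N/13 = 44051; 44051 ≡ 7 (mod 13); 7·2 ≡ 1, so inverse 2.
N/49 = 11687; 11687 ≡ 25 (mod 49); 25·2 ≡ 1, so inverse 2.
N/29 = 19747; 19747 ≡ 27 (mod 29); 27·14 ≡ 1, so inverse 14.
N/31 = 18473; 18473 ≡ 28 (mod 31); 28·10 ≡ 1, so inverse 10.
m ≡ 6·44051·2 + 34·11687·2 + 7·19747·14 + 10·18473·10 = 5105834.
5105834 mod 572663 = 524530.

524530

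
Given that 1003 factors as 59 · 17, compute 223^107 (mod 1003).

Mod 59: 223 ≡ 46; by Fermat, exponent reduces to 107 mod 58 = 49; 46^49 ≡ 57 (mod 59).
Mod 17: 223 ≡ 2; by Fermat, exponent reduces to 107 mod 16 = 11; 2^11 ≡ 8 (mod 17).
Combine by CRT: x ≡ 57 (mod 59), x ≡ 8 (mod 17) ⇒ x ≡ 824 (mod 1003).

824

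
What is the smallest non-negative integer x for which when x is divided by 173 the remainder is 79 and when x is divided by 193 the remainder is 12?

2328

Combine the congruences pairwise.
From x ≡ 79 (mod 173) write x = 79 + 173t. Substituting into x ≡ 12 (mod 193) gives 173t ≡ 126 (mod 193), and since 173⁻¹ ≡ 164 (mod 193), t ≡ 13. Hence x ≡ 79 + 173·13 = 2328 (mod 33389).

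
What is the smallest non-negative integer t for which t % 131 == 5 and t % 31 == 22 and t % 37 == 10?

From t ≡ 5 (mod 131) write t = 5 + 131s. Substituting into t ≡ 22 (mod 31) gives 131s ≡ 17 (mod 31), and since 7⁻¹ ≡ 9 (mod 31), s ≡ 29. Hence t ≡ 5 + 131·29 = 3804 (mod 4061).
From t ≡ 3804 (mod 4061) write t = 3804 + 4061s. Substituting into t ≡ 10 (mod 37) gives 4061s ≡ 17 (mod 37), and since 28⁻¹ ≡ 4 (mod 37), s ≡ 31. Hence t ≡ 3804 + 4061·31 = 129695 (mod 150257).

129695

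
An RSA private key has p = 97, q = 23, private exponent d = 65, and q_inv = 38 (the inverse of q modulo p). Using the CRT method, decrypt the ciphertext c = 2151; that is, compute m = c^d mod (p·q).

d_p = d mod (p−1) = 65 mod 96 = 65; d_q = d mod (q−1) = 21.
m₁ = c^(d_p) mod p: c ≡ 17 (mod 97), and 17^65 mod 97 = 13.
m₂ = c^(d_q) mod q: c ≡ 12 (mod 23), and 12^21 mod 23 = 2.
h = q_inv·(m₁ − m₂) mod p = 38·(13 − 2) mod 97 = 30.
m = m₂ + h·q = 2 + 30·23 = 692.

692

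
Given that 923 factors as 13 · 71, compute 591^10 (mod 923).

329

Mod 13: 591 ≡ 6; 6^10 ≡ 4 (mod 13).
Mod 71: 591 ≡ 23; 23^10 ≡ 45 (mod 71).
Combine by CRT: x ≡ 4 (mod 13), x ≡ 45 (mod 71) ⇒ x ≡ 329 (mod 923).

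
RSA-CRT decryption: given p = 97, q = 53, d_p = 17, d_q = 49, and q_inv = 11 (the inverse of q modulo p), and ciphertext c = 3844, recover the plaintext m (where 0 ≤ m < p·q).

811

m₁ = c^(d_p) mod p: c ≡ 61 (mod 97), and 61^17 mod 97 = 35.
m₂ = c^(d_q) mod q: c ≡ 28 (mod 53), and 28^49 mod 53 = 16.
h = q_inv·(m₁ − m₂) mod p = 11·(35 − 16) mod 97 = 15.
m = m₂ + h·q = 16 + 15·53 = 811.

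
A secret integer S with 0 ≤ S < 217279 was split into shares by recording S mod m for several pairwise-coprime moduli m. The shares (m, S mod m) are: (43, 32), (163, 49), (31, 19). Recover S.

The moduli are pairwise coprime; N = 43·163·31 = 217279.
N/43 = 5053; 5053 ≡ 22 (mod 43); 22·2 ≡ 1, so inverse 2.
N/163 = 1333; 1333 ≡ 29 (mod 163); 29·45 ≡ 1, so inverse 45.
N/31 = 7009; 7009 ≡ 3 (mod 31); 3·21 ≡ 1, so inverse 21.
S ≡ 32·5053·2 + 49·1333·45 + 19·7009·21 = 6059248.
6059248 mod 217279 = 192715.

192715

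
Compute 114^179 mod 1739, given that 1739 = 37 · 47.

395

Mod 37: 114 ≡ 3; by Fermat, exponent reduces to 179 mod 36 = 35; 3^35 ≡ 25 (mod 37).
Mod 47: 114 ≡ 20; by Fermat, exponent reduces to 179 mod 46 = 41; 20^41 ≡ 19 (mod 47).
Combine by CRT: x ≡ 25 (mod 37), x ≡ 19 (mod 47) ⇒ x ≡ 395 (mod 1739).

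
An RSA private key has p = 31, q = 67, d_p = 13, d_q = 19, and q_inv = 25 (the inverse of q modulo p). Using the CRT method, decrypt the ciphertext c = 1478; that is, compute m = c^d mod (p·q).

m₁ = c^(d_p) mod p: c ≡ 21 (mod 31), and 21^13 mod 31 = 22.
m₂ = c^(d_q) mod q: c ≡ 4 (mod 67), and 4^19 mod 67 = 35.
h = q_inv·(m₁ − m₂) mod p = 25·(22 − 35) mod 31 = 16.
m = m₂ + h·q = 35 + 16·67 = 1107.

1107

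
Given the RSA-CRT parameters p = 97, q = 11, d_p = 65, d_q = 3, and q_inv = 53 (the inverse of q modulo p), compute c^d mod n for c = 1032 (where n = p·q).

36

m₁ = c^(d_p) mod p: c ≡ 62 (mod 97), and 62^65 mod 97 = 36.
m₂ = c^(d_q) mod q: c ≡ 9 (mod 11), and 9^3 mod 11 = 3.
h = q_inv·(m₁ − m₂) mod p = 53·(36 − 3) mod 97 = 3.
m = m₂ + h·q = 3 + 3·11 = 36.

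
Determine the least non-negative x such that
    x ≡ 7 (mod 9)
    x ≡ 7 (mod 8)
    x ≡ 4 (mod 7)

151

From x ≡ 7 (mod 9) write x = 7 + 9t. Substituting into x ≡ 7 (mod 8) gives 9t ≡ 0 (mod 8), and since 1⁻¹ ≡ 1 (mod 8), t ≡ 0. Hence x ≡ 7 + 9·0 = 7 (mod 72).
From x ≡ 7 (mod 72) write x = 7 + 72t. Substituting into x ≡ 4 (mod 7) gives 72t ≡ 4 (mod 7), and since 2⁻¹ ≡ 4 (mod 7), t ≡ 2. Hence x ≡ 7 + 72·2 = 151 (mod 504).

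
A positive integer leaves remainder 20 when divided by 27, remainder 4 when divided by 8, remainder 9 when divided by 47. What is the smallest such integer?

1748

The moduli are pairwise coprime; N = 27·8·47 = 10152.
N/27 = 376; 376 ≡ 25 (mod 27); 25·13 ≡ 1, so inverse 13.
N/8 = 1269; 1269 ≡ 5 (mod 8); 5·5 ≡ 1, so inverse 5.
N/47 = 216; 216 ≡ 28 (mod 47); 28·42 ≡ 1, so inverse 42.
k ≡ 20·376·13 + 4·1269·5 + 9·216·42 = 204788.
204788 mod 10152 = 1748.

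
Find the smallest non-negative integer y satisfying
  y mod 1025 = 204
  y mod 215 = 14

gcd(1025, 215) = 5 and 5 | (14 − 204), so the pair is consistent; merging gives y ≡ 21729 (mod 44075), where 44075 = lcm(1025, 215).
The solution is unique modulo lcm(1025, 215) = 44075.

21729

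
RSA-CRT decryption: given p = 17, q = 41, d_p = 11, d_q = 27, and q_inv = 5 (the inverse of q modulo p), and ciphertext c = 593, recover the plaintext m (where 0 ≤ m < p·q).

298

m₁ = c^(d_p) mod p: c ≡ 15 (mod 17), and 15^11 mod 17 = 9.
m₂ = c^(d_q) mod q: c ≡ 19 (mod 41), and 19^27 mod 41 = 11.
h = q_inv·(m₁ − m₂) mod p = 5·(9 − 11) mod 17 = 7.
m = m₂ + h·q = 11 + 7·41 = 298.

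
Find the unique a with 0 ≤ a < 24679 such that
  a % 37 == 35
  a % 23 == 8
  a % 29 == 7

From a ≡ 35 (mod 37) write a = 35 + 37t. Substituting into a ≡ 8 (mod 23) gives 37t ≡ 19 (mod 23), and since 14⁻¹ ≡ 5 (mod 23), t ≡ 3. Hence a ≡ 35 + 37·3 = 146 (mod 851).
From a ≡ 146 (mod 851) write a = 146 + 851t. Substituting into a ≡ 7 (mod 29) gives 851t ≡ 6 (mod 29), and since 10⁻¹ ≡ 3 (mod 29), t ≡ 18. Hence a ≡ 146 + 851·18 = 15464 (mod 24679).

15464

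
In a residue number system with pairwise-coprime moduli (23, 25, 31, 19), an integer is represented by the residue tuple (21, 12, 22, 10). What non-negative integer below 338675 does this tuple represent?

The moduli are pairwise coprime; N = 23·25·31·19 = 338675.
N/23 = 14725; 14725 ≡ 5 (mod 23); 5·14 ≡ 1, so inverse 14.
N/25 = 13547; 13547 ≡ 22 (mod 25); 22·8 ≡ 1, so inverse 8.
N/31 = 10925; 10925 ≡ 13 (mod 31); 13·12 ≡ 1, so inverse 12.
N/19 = 17825; 17825 ≡ 3 (mod 19); 3·13 ≡ 1, so inverse 13.
x ≡ 21·14725·14 + 12·13547·8 + 22·10925·12 + 10·17825·13 = 10831112.
10831112 mod 338675 = 332187.

332187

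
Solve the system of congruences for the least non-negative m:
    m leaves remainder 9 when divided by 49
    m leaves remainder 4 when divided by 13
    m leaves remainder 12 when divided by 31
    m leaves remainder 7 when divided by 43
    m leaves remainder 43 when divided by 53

982557

The moduli are pairwise coprime; N = 49·13·31·43·53 = 45003413.
N/49 = 918437; 918437 ≡ 30 (mod 49); 30·18 ≡ 1, so inverse 18.
N/13 = 3461801; 3461801 ≡ 5 (mod 13); 5·8 ≡ 1, so inverse 8.
N/31 = 1451723; 1451723 ≡ 24 (mod 31); 24·22 ≡ 1, so inverse 22.
N/43 = 1046591; 1046591 ≡ 14 (mod 43); 14·40 ≡ 1, so inverse 40.
N/53 = 849121; 849121 ≡ 8 (mod 53); 8·20 ≡ 1, so inverse 20.
m ≡ 9·918437·18 + 4·3461801·8 + 12·1451723·22 + 7·1046591·40 + 43·849121·20 = 1666108838.
1666108838 mod 45003413 = 982557.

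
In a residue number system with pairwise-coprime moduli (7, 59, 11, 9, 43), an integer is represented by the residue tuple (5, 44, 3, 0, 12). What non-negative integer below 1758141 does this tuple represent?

1730160

Combine the congruences pairwise.
From x ≡ 5 (mod 7) write x = 5 + 7t. Substituting into x ≡ 44 (mod 59) gives 7t ≡ 39 (mod 59), and since 7⁻¹ ≡ 17 (mod 59), t ≡ 14. Hence x ≡ 5 + 7·14 = 103 (mod 413).
From x ≡ 103 (mod 413) write x = 103 + 413t. Substituting into x ≡ 3 (mod 11) gives 413t ≡ 10 (mod 11), and since 6⁻¹ ≡ 2 (mod 11), t ≡ 9. Hence x ≡ 103 + 413·9 = 3820 (mod 4543).
From x ≡ 3820 (mod 4543) write x = 3820 + 4543t. Substituting into x ≡ 0 (mod 9) gives 4543t ≡ 5 (mod 9), and since 7⁻¹ ≡ 4 (mod 9), t ≡ 2. Hence x ≡ 3820 + 4543·2 = 12906 (mod 40887).
From x ≡ 12906 (mod 40887) write x = 12906 + 40887t. Substituting into x ≡ 12 (mod 43) gives 40887t ≡ 6 (mod 43), and since 37⁻¹ ≡ 7 (mod 43), t ≡ 42. Hence x ≡ 12906 + 40887·42 = 1730160 (mod 1758141).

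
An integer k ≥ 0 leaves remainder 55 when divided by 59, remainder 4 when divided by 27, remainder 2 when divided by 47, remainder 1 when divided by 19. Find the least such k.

Combine the congruences pairwise.
From k ≡ 55 (mod 59) write k = 55 + 59t. Substituting into k ≡ 4 (mod 27) gives 59t ≡ 3 (mod 27), and since 5⁻¹ ≡ 11 (mod 27), t ≡ 6. Hence k ≡ 55 + 59·6 = 409 (mod 1593).
From k ≡ 409 (mod 1593) write k = 409 + 1593t. Substituting into k ≡ 2 (mod 47) gives 1593t ≡ 16 (mod 47), and since 42⁻¹ ≡ 28 (mod 47), t ≡ 25. Hence k ≡ 409 + 1593·25 = 40234 (mod 74871).
From k ≡ 40234 (mod 74871) write k = 40234 + 74871t. Substituting into k ≡ 1 (mod 19) gives 74871t ≡ 9 (mod 19), and since 11⁻¹ ≡ 7 (mod 19), t ≡ 6. Hence k ≡ 40234 + 74871·6 = 489460 (mod 1422549).

489460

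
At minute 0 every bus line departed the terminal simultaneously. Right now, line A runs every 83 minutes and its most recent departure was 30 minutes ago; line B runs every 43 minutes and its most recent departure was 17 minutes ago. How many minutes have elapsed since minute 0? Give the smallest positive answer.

Combine the congruences pairwise.
From t ≡ 30 (mod 83) write t = 30 + 83s. Substituting into t ≡ 17 (mod 43) gives 83s ≡ 30 (mod 43), and since 40⁻¹ ≡ 14 (mod 43), s ≡ 33. Hence t ≡ 30 + 83·33 = 2769 (mod 3569).

2769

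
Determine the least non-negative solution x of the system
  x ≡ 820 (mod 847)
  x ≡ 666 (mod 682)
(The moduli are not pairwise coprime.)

Combine the congruences pairwise.
gcd(847, 682) = 11 and 11 | (666 − 820), so the pair is consistent; merging gives x ≡ 24536 (mod 52514), where 52514 = lcm(847, 682).
The solution is unique modulo lcm(847, 682) = 52514.

24536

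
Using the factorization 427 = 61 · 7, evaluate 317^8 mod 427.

Mod 61: 317 ≡ 12; 12^8 ≡ 16 (mod 61).
Mod 7: 317 ≡ 2; by Fermat, exponent reduces to 8 mod 6 = 2; 2^2 ≡ 4 (mod 7).
Combine by CRT: x ≡ 16 (mod 61), x ≡ 4 (mod 7) ⇒ x ≡ 382 (mod 427).

382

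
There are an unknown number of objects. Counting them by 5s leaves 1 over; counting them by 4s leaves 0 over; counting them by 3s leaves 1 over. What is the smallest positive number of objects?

16

The moduli are pairwise coprime; M = 5·4·3 = 60.
M/5 = 12; 12 ≡ 2 (mod 5); 2·3 ≡ 1, so inverse 3.
M/4 = 15; 15 ≡ 3 (mod 4); 3·3 ≡ 1, so inverse 3.
M/3 = 20; 20 ≡ 2 (mod 3); 2·2 ≡ 1, so inverse 2.
N ≡ 1·12·3 + 0·15·3 + 1·20·2 = 76.
76 mod 60 = 16.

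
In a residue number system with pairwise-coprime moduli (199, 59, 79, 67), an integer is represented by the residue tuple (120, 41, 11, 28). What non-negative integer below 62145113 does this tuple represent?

The moduli are pairwise coprime; N = 199·59·79·67 = 62145113.
N/199 = 312287; 312287 ≡ 56 (mod 199); 56·32 ≡ 1, so inverse 32.
N/59 = 1053307; 1053307 ≡ 39 (mod 59); 39·56 ≡ 1, so inverse 56.
N/79 = 786647; 786647 ≡ 44 (mod 79); 44·9 ≡ 1, so inverse 9.
N/67 = 927539; 927539 ≡ 58 (mod 67); 58·52 ≡ 1, so inverse 52.
x ≡ 120·312287·32 + 41·1053307·56 + 11·786647·9 + 28·927539·52 = 5045949789.
5045949789 mod 62145113 = 12195636.

12195636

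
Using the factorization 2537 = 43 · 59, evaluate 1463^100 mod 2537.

Mod 43: 1463 ≡ 1; by Fermat, exponent reduces to 100 mod 42 = 16; 1^16 ≡ 1 (mod 43).
Mod 59: 1463 ≡ 47; by Fermat, exponent reduces to 100 mod 58 = 42; 47^42 ≡ 19 (mod 59).
Combine by CRT: x ≡ 1 (mod 43), x ≡ 19 (mod 59) ⇒ x ≡ 904 (mod 2537).

904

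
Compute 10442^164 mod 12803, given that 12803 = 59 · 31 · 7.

Mod 59: 10442 ≡ 58; by Fermat, exponent reduces to 164 mod 58 = 48; 58^48 ≡ 1 (mod 59).
Mod 31: 10442 ≡ 26; by Fermat, exponent reduces to 164 mod 30 = 14; 26^14 ≡ 25 (mod 31).
Mod 7: 10442 ≡ 5; by Fermat, exponent reduces to 164 mod 6 = 2; 5^2 ≡ 4 (mod 7).
Combine by CRT: x ≡ 1 (mod 59), x ≡ 25 (mod 31), x ≡ 4 (mod 7) ⇒ x ≡ 5016 (mod 12803).

5016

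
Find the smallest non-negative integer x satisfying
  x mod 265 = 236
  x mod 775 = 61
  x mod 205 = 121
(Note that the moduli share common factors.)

147311

gcd(265, 775) = 5 and 5 | (61 − 236), so the pair is consistent; merging gives x ≡ 24086 (mod 41075), where 41075 = lcm(265, 775).
gcd(41075, 205) = 5 and 5 | (121 − 24086), so the pair is consistent; merging gives x ≡ 147311 (mod 1684075), where 1684075 = lcm(41075, 205).
The solution is unique modulo lcm(265, 775, 205) = 1684075.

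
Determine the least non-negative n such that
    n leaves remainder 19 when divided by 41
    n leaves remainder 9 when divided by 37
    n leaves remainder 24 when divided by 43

The moduli are pairwise coprime; M = 41·37·43 = 65231.
M/41 = 1591; 1591 ≡ 33 (mod 41); 33·5 ≡ 1, so inverse 5.
M/37 = 1763; 1763 ≡ 24 (mod 37); 24·17 ≡ 1, so inverse 17.
M/43 = 1517; 1517 ≡ 12 (mod 43); 12·18 ≡ 1, so inverse 18.
n ≡ 19·1591·5 + 9·1763·17 + 24·1517·18 = 1076228.
1076228 mod 65231 = 32532.

32532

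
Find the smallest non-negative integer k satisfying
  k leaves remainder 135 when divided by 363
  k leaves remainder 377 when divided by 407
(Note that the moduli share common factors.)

4854

gcd(363, 407) = 11 and 11 | (377 − 135), so the pair is consistent; merging gives k ≡ 4854 (mod 13431), where 13431 = lcm(363, 407).
The solution is unique modulo lcm(363, 407) = 13431.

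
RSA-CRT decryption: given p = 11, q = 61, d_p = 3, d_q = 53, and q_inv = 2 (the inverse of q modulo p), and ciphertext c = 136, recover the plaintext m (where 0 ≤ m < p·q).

m₁ = c^(d_p) mod p: c ≡ 4 (mod 11), and 4^3 mod 11 = 9.
m₂ = c^(d_q) mod q: c ≡ 14 (mod 61), and 14^53 mod 61 = 48.
h = q_inv·(m₁ − m₂) mod p = 2·(9 − 48) mod 11 = 10.
m = m₂ + h·q = 48 + 10·61 = 658.

658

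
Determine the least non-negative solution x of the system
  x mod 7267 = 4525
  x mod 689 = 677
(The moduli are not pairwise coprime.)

222535

Combine the congruences pairwise.
gcd(7267, 689) = 13 and 13 | (677 − 4525), so the pair is consistent; merging gives x ≡ 222535 (mod 385151), where 385151 = lcm(7267, 689).
The solution is unique modulo lcm(7267, 689) = 385151.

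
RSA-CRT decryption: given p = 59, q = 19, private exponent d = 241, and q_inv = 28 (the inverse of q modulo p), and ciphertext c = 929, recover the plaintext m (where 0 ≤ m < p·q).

632

d_p = d mod (p−1) = 241 mod 58 = 9; d_q = d mod (q−1) = 7.
m₁ = c^(d_p) mod p: c ≡ 44 (mod 59), and 44^9 mod 59 = 42.
m₂ = c^(d_q) mod q: c ≡ 17 (mod 19), and 17^7 mod 19 = 5.
h = q_inv·(m₁ − m₂) mod p = 28·(42 − 5) mod 59 = 33.
m = m₂ + h·q = 5 + 33·19 = 632.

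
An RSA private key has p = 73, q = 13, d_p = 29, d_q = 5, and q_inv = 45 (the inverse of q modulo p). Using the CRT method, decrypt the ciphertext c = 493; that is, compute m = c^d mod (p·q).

324

m₁ = c^(d_p) mod p: c ≡ 55 (mod 73), and 55^29 mod 73 = 32.
m₂ = c^(d_q) mod q: c ≡ 12 (mod 13), and 12^5 mod 13 = 12.
h = q_inv·(m₁ − m₂) mod p = 45·(32 − 12) mod 73 = 24.
m = m₂ + h·q = 12 + 24·13 = 324.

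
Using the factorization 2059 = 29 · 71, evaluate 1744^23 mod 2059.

1376

Mod 29: 1744 ≡ 4; 4^23 ≡ 13 (mod 29).
Mod 71: 1744 ≡ 40; 40^23 ≡ 27 (mod 71).
Combine by CRT: x ≡ 13 (mod 29), x ≡ 27 (mod 71) ⇒ x ≡ 1376 (mod 2059).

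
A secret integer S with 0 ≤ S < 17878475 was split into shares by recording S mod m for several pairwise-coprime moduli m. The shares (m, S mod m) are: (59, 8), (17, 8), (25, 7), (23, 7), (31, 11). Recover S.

The moduli are pairwise coprime; N = 59·17·25·23·31 = 17878475.
N/59 = 303025; 303025 ≡ 1 (mod 59), inverse 1.
N/17 = 1051675; 1051675 ≡ 4 (mod 17); 4·13 ≡ 1, so inverse 13.
N/25 = 715139; 715139 ≡ 14 (mod 25); 14·9 ≡ 1, so inverse 9.
N/23 = 777325; 777325 ≡ 17 (mod 23); 17·19 ≡ 1, so inverse 19.
N/31 = 576725; 576725 ≡ 1 (mod 31), inverse 1.
S ≡ 8·303025·1 + 8·1051675·13 + 7·715139·9 + 7·777325·19 + 11·576725·1 = 266580357.
266580357 mod 17878475 = 16281707.

16281707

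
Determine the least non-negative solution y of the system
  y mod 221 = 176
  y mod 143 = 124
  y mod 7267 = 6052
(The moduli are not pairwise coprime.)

gcd(221, 143) = 13 and 13 | (124 − 176), so the pair is consistent; merging gives y ≡ 839 (mod 2431), where 2431 = lcm(221, 143).
gcd(2431, 7267) = 13 and 13 | (6052 − 839), so the pair is consistent; merging gives y ≡ 783621 (mod 1358929), where 1358929 = lcm(2431, 7267).
The solution is unique modulo lcm(221, 143, 7267) = 1358929.

783621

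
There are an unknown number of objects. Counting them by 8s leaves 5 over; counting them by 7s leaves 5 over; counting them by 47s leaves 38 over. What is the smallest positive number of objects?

1965

The moduli are pairwise coprime; M = 8·7·47 = 2632.
M/8 = 329; 329 ≡ 1 (mod 8), inverse 1.
M/7 = 376; 376 ≡ 5 (mod 7); 5·3 ≡ 1, so inverse 3.
M/47 = 56; 56 ≡ 9 (mod 47); 9·21 ≡ 1, so inverse 21.
N ≡ 5·329·1 + 5·376·3 + 38·56·21 = 51973.
51973 mod 2632 = 1965.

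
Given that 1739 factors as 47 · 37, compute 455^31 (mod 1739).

Mod 47: 455 ≡ 32; 32^31 ≡ 36 (mod 47).
Mod 37: 455 ≡ 11; 11^31 ≡ 11 (mod 37).
Combine by CRT: x ≡ 36 (mod 47), x ≡ 11 (mod 37) ⇒ x ≡ 788 (mod 1739).

788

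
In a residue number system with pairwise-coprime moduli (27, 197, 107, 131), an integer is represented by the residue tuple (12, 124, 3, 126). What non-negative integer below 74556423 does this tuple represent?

The moduli are pairwise coprime; N = 27·197·107·131 = 74556423.
N/27 = 2761349; 2761349 ≡ 5 (mod 27); 5·11 ≡ 1, so inverse 11.
N/197 = 378459; 378459 ≡ 22 (mod 197); 22·9 ≡ 1, so inverse 9.
N/107 = 696789; 696789 ≡ 5 (mod 107); 5·43 ≡ 1, so inverse 43.
N/131 = 569133; 569133 ≡ 69 (mod 131); 69·19 ≡ 1, so inverse 19.
x ≡ 12·2761349·11 + 124·378459·9 + 3·696789·43 + 126·569133·19 = 2239248495.
2239248495 mod 74556423 = 2555805.

2555805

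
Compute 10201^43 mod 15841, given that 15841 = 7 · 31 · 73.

Mod 7: 10201 ≡ 2; by Fermat, exponent reduces to 43 mod 6 = 1; 2^1 ≡ 2 (mod 7).
Mod 31: 10201 ≡ 2; by Fermat, exponent reduces to 43 mod 30 = 13; 2^13 ≡ 8 (mod 31).
Mod 73: 10201 ≡ 54; 54^43 ≡ 48 (mod 73).
Combine by CRT: x ≡ 2 (mod 7), x ≡ 8 (mod 31), x ≡ 48 (mod 73) ⇒ x ≡ 4720 (mod 15841).

4720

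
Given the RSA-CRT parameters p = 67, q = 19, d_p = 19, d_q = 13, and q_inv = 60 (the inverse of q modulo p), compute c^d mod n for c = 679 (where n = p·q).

m₁ = c^(d_p) mod p: c ≡ 9 (mod 67), and 9^19 mod 67 = 25.
m₂ = c^(d_q) mod q: c ≡ 14 (mod 19), and 14^13 mod 19 = 2.
h = q_inv·(m₁ − m₂) mod p = 60·(25 − 2) mod 67 = 40.
m = m₂ + h·q = 2 + 40·19 = 762.

762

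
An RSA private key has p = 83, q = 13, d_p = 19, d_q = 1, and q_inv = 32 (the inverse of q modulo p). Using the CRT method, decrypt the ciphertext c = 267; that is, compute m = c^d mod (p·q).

m₁ = c^(d_p) mod p: c ≡ 18 (mod 83), and 18^19 mod 83 = 76.
m₂ = c^(d_q) mod q: c ≡ 7 (mod 13), and 7^1 mod 13 = 7.
h = q_inv·(m₁ − m₂) mod p = 32·(76 − 7) mod 83 = 50.
m = m₂ + h·q = 7 + 50·13 = 657.

657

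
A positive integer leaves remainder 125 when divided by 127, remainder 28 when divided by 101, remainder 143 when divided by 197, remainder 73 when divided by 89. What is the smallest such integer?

The moduli are pairwise coprime; N = 127·101·197·89 = 224895791.
N/127 = 1770833; 1770833 ≡ 72 (mod 127); 72·30 ≡ 1, so inverse 30.
N/101 = 2226691; 2226691 ≡ 45 (mod 101); 45·9 ≡ 1, so inverse 9.
N/197 = 1141603; 1141603 ≡ 185 (mod 197); 185·82 ≡ 1, so inverse 82.
N/89 = 2526919; 2526919 ≡ 31 (mod 89); 31·23 ≡ 1, so inverse 23.
m ≡ 125·1770833·30 + 28·2226691·9 + 143·1141603·82 + 73·2526919·23 = 24830883661.
24830883661 mod 224895791 = 92346651.

92346651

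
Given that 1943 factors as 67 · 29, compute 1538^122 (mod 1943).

1538

Mod 67: 1538 ≡ 64; by Fermat, exponent reduces to 122 mod 66 = 56; 64^56 ≡ 64 (mod 67).
Mod 29: 1538 ≡ 1; by Fermat, exponent reduces to 122 mod 28 = 10; 1^10 ≡ 1 (mod 29).
Combine by CRT: x ≡ 64 (mod 67), x ≡ 1 (mod 29) ⇒ x ≡ 1538 (mod 1943).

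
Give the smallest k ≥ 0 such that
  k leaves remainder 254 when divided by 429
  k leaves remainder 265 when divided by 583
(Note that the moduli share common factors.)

gcd(429, 583) = 11 and 11 | (265 − 254), so the pair is consistent; merging gives k ≡ 14840 (mod 22737), where 22737 = lcm(429, 583).
The solution is unique modulo lcm(429, 583) = 22737.

14840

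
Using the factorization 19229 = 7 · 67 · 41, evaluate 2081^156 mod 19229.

2675

Mod 7: 2081 ≡ 2; since 6 | 156, by Fermat 2^156 ≡ 1 (mod 7).
Mod 67: 2081 ≡ 4; by Fermat, exponent reduces to 156 mod 66 = 24; 4^24 ≡ 62 (mod 67).
Mod 41: 2081 ≡ 31; by Fermat, exponent reduces to 156 mod 40 = 36; 31^36 ≡ 10 (mod 41).
Combine by CRT: x ≡ 1 (mod 7), x ≡ 62 (mod 67), x ≡ 10 (mod 41) ⇒ x ≡ 2675 (mod 19229).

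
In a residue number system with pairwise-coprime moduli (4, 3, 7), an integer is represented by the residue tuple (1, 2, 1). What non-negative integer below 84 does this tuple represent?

29

The moduli are pairwise coprime; N = 4·3·7 = 84.
N/4 = 21; 21 ≡ 1 (mod 4), inverse 1.
N/3 = 28; 28 ≡ 1 (mod 3), inverse 1.
N/7 = 12; 12 ≡ 5 (mod 7); 5·3 ≡ 1, so inverse 3.
x ≡ 1·21·1 + 2·28·1 + 1·12·3 = 113.
113 mod 84 = 29.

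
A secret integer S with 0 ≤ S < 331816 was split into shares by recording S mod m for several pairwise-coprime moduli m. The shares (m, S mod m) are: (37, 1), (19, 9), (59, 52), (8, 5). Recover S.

The moduli are pairwise coprime; N = 37·19·59·8 = 331816.
N/37 = 8968; 8968 ≡ 14 (mod 37); 14·8 ≡ 1, so inverse 8.
N/19 = 17464; 17464 ≡ 3 (mod 19); 3·13 ≡ 1, so inverse 13.
N/59 = 5624; 5624 ≡ 19 (mod 59); 19·28 ≡ 1, so inverse 28.
N/8 = 41477; 41477 ≡ 5 (mod 8); 5·5 ≡ 1, so inverse 5.
S ≡ 1·8968·8 + 9·17464·13 + 52·5624·28 + 5·41477·5 = 11340501.
11340501 mod 331816 = 58757.

58757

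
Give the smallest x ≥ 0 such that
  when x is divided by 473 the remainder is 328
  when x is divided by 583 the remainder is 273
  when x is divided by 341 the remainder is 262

564617

Combine the congruences pairwise.
gcd(473, 583) = 11 and 11 | (273 − 328), so the pair is consistent; merging gives x ≡ 13099 (mod 25069), where 25069 = lcm(473, 583).
gcd(25069, 341) = 11 and 11 | (262 − 13099), so the pair is consistent; merging gives x ≡ 564617 (mod 777139), where 777139 = lcm(25069, 341).
The solution is unique modulo lcm(473, 583, 341) = 777139.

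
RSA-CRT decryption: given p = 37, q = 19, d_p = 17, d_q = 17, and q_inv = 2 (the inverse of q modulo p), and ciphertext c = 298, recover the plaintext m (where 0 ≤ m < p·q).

m₁ = c^(d_p) mod p: c ≡ 2 (mod 37), and 2^17 mod 37 = 18.
m₂ = c^(d_q) mod q: c ≡ 13 (mod 19), and 13^17 mod 19 = 3.
h = q_inv·(m₁ − m₂) mod p = 2·(18 − 3) mod 37 = 30.
m = m₂ + h·q = 3 + 30·19 = 573.

573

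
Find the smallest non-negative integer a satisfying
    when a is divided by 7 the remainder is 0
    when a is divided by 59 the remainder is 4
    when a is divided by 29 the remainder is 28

9975

The moduli are pairwise coprime; N = 7·59·29 = 11977.
N/7 = 1711; 1711 ≡ 3 (mod 7); 3·5 ≡ 1, so inverse 5.
N/59 = 203; 203 ≡ 26 (mod 59); 26·25 ≡ 1, so inverse 25.
N/29 = 413; 413 ≡ 7 (mod 29); 7·25 ≡ 1, so inverse 25.
a ≡ 0·1711·5 + 4·203·25 + 28·413·25 = 309400.
309400 mod 11977 = 9975.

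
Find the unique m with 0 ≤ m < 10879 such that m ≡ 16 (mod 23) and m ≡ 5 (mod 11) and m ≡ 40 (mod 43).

From m ≡ 16 (mod 23) write m = 16 + 23t. Substituting into m ≡ 5 (mod 11) gives 23t ≡ 0 (mod 11), and since 1⁻¹ ≡ 1 (mod 11), t ≡ 0. Hence m ≡ 16 + 23·0 = 16 (mod 253).
From m ≡ 16 (mod 253) write m = 16 + 253t. Substituting into m ≡ 40 (mod 43) gives 253t ≡ 24 (mod 43), and since 38⁻¹ ≡ 17 (mod 43), t ≡ 21. Hence m ≡ 16 + 253·21 = 5329 (mod 10879).

5329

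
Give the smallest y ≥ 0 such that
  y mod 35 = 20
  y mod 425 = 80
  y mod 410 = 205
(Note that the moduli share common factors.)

235955

gcd(35, 425) = 5 and 5 | (80 − 20), so the pair is consistent; merging gives y ≡ 930 (mod 2975), where 2975 = lcm(35, 425).
gcd(2975, 410) = 5 and 5 | (205 − 930), so the pair is consistent; merging gives y ≡ 235955 (mod 243950), where 243950 = lcm(2975, 410).
The solution is unique modulo lcm(35, 425, 410) = 243950.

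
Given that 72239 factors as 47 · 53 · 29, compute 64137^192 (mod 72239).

23091

Mod 47: 64137 ≡ 29; by Fermat, exponent reduces to 192 mod 46 = 8; 29^8 ≡ 14 (mod 47).
Mod 53: 64137 ≡ 7; by Fermat, exponent reduces to 192 mod 52 = 36; 7^36 ≡ 36 (mod 53).
Mod 29: 64137 ≡ 18; by Fermat, exponent reduces to 192 mod 28 = 24; 18^24 ≡ 7 (mod 29).
Combine by CRT: x ≡ 14 (mod 47), x ≡ 36 (mod 53), x ≡ 7 (mod 29) ⇒ x ≡ 23091 (mod 72239).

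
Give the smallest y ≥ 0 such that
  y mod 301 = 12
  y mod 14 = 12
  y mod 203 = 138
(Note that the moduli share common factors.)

6634

gcd(301, 14) = 7 and 7 | (12 − 12), so the pair is consistent; merging gives y ≡ 12 (mod 602), where 602 = lcm(301, 14).
gcd(602, 203) = 7 and 7 | (138 − 12), so the pair is consistent; merging gives y ≡ 6634 (mod 17458), where 17458 = lcm(602, 203).
The solution is unique modulo lcm(301, 14, 203) = 17458.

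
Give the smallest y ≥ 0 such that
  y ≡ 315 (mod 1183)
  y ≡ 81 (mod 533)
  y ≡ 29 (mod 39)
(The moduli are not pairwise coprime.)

gcd(1183, 533) = 13 and 13 | (81 − 315), so the pair is consistent; merging gives y ≡ 46452 (mod 48503), where 48503 = lcm(1183, 533).
gcd(48503, 39) = 13 and 13 | (29 − 46452), so the pair is consistent; merging gives y ≡ 94955 (mod 145509), where 145509 = lcm(48503, 39).
The solution is unique modulo lcm(1183, 533, 39) = 145509.

94955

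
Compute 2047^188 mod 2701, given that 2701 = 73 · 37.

Mod 73: 2047 ≡ 3; by Fermat, exponent reduces to 188 mod 72 = 44; 3^44 ≡ 64 (mod 73).
Mod 37: 2047 ≡ 12; by Fermat, exponent reduces to 188 mod 36 = 8; 12^8 ≡ 34 (mod 37).
Combine by CRT: x ≡ 64 (mod 73), x ≡ 34 (mod 37) ⇒ x ≡ 2254 (mod 2701).

2254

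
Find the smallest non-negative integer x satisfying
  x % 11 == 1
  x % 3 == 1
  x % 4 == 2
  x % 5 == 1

166

From x ≡ 1 (mod 11) write x = 1 + 11t. Substituting into x ≡ 1 (mod 3) gives 11t ≡ 0 (mod 3), and since 2⁻¹ ≡ 2 (mod 3), t ≡ 0. Hence x ≡ 1 + 11·0 = 1 (mod 33).
From x ≡ 1 (mod 33) write x = 1 + 33t. Substituting into x ≡ 2 (mod 4) gives 33t ≡ 1 (mod 4), and since 1⁻¹ ≡ 1 (mod 4), t ≡ 1. Hence x ≡ 1 + 33·1 = 34 (mod 132).
From x ≡ 34 (mod 132) write x = 34 + 132t. Substituting into x ≡ 1 (mod 5) gives 132t ≡ 2 (mod 5), and since 2⁻¹ ≡ 3 (mod 5), t ≡ 1. Hence x ≡ 34 + 132·1 = 166 (mod 660).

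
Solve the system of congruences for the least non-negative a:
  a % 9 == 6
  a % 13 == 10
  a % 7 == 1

582

The moduli are pairwise coprime; N = 9·13·7 = 819.
N/9 = 91; 91 ≡ 1 (mod 9), inverse 1.
N/13 = 63; 63 ≡ 11 (mod 13); 11·6 ≡ 1, so inverse 6.
N/7 = 117; 117 ≡ 5 (mod 7); 5·3 ≡ 1, so inverse 3.
a ≡ 6·91·1 + 10·63·6 + 1·117·3 = 4677.
4677 mod 819 = 582.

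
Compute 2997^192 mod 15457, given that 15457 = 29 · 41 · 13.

Mod 29: 2997 ≡ 10; by Fermat, exponent reduces to 192 mod 28 = 24; 10^24 ≡ 23 (mod 29).
Mod 41: 2997 ≡ 4; by Fermat, exponent reduces to 192 mod 40 = 32; 4^32 ≡ 16 (mod 41).
Mod 13: 2997 ≡ 7; since 12 | 192, by Fermat 7^192 ≡ 1 (mod 13).
Combine by CRT: x ≡ 23 (mod 29), x ≡ 16 (mod 41), x ≡ 1 (mod 13) ⇒ x ≡ 3706 (mod 15457).

3706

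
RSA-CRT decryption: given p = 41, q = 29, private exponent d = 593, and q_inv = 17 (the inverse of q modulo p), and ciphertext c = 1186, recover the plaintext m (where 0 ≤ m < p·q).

d_p = d mod (p−1) = 593 mod 40 = 33; d_q = d mod (q−1) = 5.
m₁ = c^(d_p) mod p: c ≡ 38 (mod 41), and 38^33 mod 41 = 38.
m₂ = c^(d_q) mod q: c ≡ 26 (mod 29), and 26^5 mod 29 = 18.
h = q_inv·(m₁ − m₂) mod p = 17·(38 − 18) mod 41 = 12.
m = m₂ + h·q = 18 + 12·29 = 366.

366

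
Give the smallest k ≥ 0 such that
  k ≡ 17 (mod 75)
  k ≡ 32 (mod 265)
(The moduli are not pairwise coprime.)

2417

Combine the congruences pairwise.
gcd(75, 265) = 5 and 5 | (32 − 17), so the pair is consistent; merging gives k ≡ 2417 (mod 3975), where 3975 = lcm(75, 265).
The solution is unique modulo lcm(75, 265) = 3975.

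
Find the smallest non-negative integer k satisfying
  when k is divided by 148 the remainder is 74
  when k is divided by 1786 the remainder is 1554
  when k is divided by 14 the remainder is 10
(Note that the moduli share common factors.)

Combine the congruences pairwise.
gcd(148, 1786) = 2 and 2 | (1554 − 74), so the pair is consistent; merging gives k ≡ 1554 (mod 132164), where 132164 = lcm(148, 1786).
gcd(132164, 14) = 2 and 2 | (10 − 1554), so the pair is consistent; merging gives k ≡ 794538 (mod 925148), where 925148 = lcm(132164, 14).
The solution is unique modulo lcm(148, 1786, 14) = 925148.

794538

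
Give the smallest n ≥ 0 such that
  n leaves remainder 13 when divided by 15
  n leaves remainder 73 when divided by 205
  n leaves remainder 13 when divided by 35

2533

Combine the congruences pairwise.
gcd(15, 205) = 5 and 5 | (73 − 13), so the pair is consistent; merging gives n ≡ 73 (mod 615), where 615 = lcm(15, 205).
gcd(615, 35) = 5 and 5 | (13 − 73), so the pair is consistent; merging gives n ≡ 2533 (mod 4305), where 4305 = lcm(615, 35).
The solution is unique modulo lcm(15, 205, 35) = 4305.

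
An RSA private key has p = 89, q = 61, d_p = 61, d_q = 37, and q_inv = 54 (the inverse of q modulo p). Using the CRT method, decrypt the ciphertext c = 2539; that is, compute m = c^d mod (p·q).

4429

m₁ = c^(d_p) mod p: c ≡ 47 (mod 89), and 47^61 mod 89 = 68.
m₂ = c^(d_q) mod q: c ≡ 38 (mod 61), and 38^37 mod 61 = 37.
h = q_inv·(m₁ − m₂) mod p = 54·(68 − 37) mod 89 = 72.
m = m₂ + h·q = 37 + 72·61 = 4429.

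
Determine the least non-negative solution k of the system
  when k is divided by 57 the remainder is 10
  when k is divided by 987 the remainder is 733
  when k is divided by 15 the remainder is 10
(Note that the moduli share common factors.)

gcd(57, 987) = 3 and 3 | (733 − 10), so the pair is consistent; merging gives k ≡ 1720 (mod 18753), where 18753 = lcm(57, 987).
gcd(18753, 15) = 3 and 3 | (10 − 1720), so the pair is consistent; merging gives k ≡ 1720 (mod 93765), where 93765 = lcm(18753, 15).
The solution is unique modulo lcm(57, 987, 15) = 93765.

1720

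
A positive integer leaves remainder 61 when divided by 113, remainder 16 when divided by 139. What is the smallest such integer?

From k ≡ 61 (mod 113) write k = 61 + 113t. Substituting into k ≡ 16 (mod 139) gives 113t ≡ 94 (mod 139), and since 113⁻¹ ≡ 16 (mod 139), t ≡ 114. Hence k ≡ 61 + 113·114 = 12943 (mod 15707).

12943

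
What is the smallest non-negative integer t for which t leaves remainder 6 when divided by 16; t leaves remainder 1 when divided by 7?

Combine the congruences pairwise.
From t ≡ 6 (mod 16) write t = 6 + 16s. Substituting into t ≡ 1 (mod 7) gives 16s ≡ 2 (mod 7), and since 2⁻¹ ≡ 4 (mod 7), s ≡ 1. Hence t ≡ 6 + 16·1 = 22 (mod 112).

22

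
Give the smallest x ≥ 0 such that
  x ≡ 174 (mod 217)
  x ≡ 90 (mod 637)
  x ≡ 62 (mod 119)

gcd(217, 637) = 7 and 7 | (90 − 174), so the pair is consistent; merging gives x ≡ 16015 (mod 19747), where 19747 = lcm(217, 637).
gcd(19747, 119) = 7 and 7 | (62 − 16015), so the pair is consistent; merging gives x ≡ 35762 (mod 335699), where 335699 = lcm(19747, 119).
The solution is unique modulo lcm(217, 637, 119) = 335699.

35762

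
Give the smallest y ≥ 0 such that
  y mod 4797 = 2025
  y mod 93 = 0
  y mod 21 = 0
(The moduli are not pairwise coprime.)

937440

gcd(4797, 93) = 3 and 3 | (0 − 2025), so the pair is consistent; merging gives y ≡ 45198 (mod 148707), where 148707 = lcm(4797, 93).
gcd(148707, 21) = 3 and 3 | (0 − 45198), so the pair is consistent; merging gives y ≡ 937440 (mod 1040949), where 1040949 = lcm(148707, 21).
The solution is unique modulo lcm(4797, 93, 21) = 1040949.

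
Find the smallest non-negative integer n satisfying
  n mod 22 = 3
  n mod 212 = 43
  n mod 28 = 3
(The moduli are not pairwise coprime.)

15095

Combine the congruences pairwise.
gcd(22, 212) = 2 and 2 | (43 − 3), so the pair is consistent; merging gives n ≡ 1103 (mod 2332), where 2332 = lcm(22, 212).
gcd(2332, 28) = 4 and 4 | (3 − 1103), so the pair is consistent; merging gives n ≡ 15095 (mod 16324), where 16324 = lcm(2332, 28).
The solution is unique modulo lcm(22, 212, 28) = 16324.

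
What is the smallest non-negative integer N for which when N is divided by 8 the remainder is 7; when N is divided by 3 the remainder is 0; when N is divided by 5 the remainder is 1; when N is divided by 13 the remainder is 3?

The moduli are pairwise coprime; M = 8·3·5·13 = 1560.
M/8 = 195; 195 ≡ 3 (mod 8); 3·3 ≡ 1, so inverse 3.
M/3 = 520; 520 ≡ 1 (mod 3), inverse 1.
M/5 = 312; 312 ≡ 2 (mod 5); 2·3 ≡ 1, so inverse 3.
M/13 = 120; 120 ≡ 3 (mod 13); 3·9 ≡ 1, so inverse 9.
N ≡ 7·195·3 + 0·520·1 + 1·312·3 + 3·120·9 = 8271.
8271 mod 1560 = 471.

471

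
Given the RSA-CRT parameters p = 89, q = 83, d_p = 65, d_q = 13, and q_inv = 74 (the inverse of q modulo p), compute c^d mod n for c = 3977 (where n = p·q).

3504

m₁ = c^(d_p) mod p: c ≡ 61 (mod 89), and 61^65 mod 89 = 33.
m₂ = c^(d_q) mod q: c ≡ 76 (mod 83), and 76^13 mod 83 = 18.
h = q_inv·(m₁ − m₂) mod p = 74·(33 − 18) mod 89 = 42.
m = m₂ + h·q = 18 + 42·83 = 3504.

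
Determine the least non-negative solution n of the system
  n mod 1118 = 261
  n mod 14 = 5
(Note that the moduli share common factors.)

gcd(1118, 14) = 2 and 2 | (5 − 261), so the pair is consistent; merging gives n ≡ 2497 (mod 7826), where 7826 = lcm(1118, 14).
The solution is unique modulo lcm(1118, 14) = 7826.

2497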